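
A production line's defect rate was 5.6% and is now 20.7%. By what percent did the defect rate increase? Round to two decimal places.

269.64%

The change is 20.7 − 5.6 = 15.1 percentage points.
Relative to the original 5.6%, that is 15.1 ÷ 5.6 ≈ 269.64%.
So the defect rate rose by 269.64%.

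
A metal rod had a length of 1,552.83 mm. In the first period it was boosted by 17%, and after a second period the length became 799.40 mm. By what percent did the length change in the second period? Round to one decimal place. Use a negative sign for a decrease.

-56.0%

After the first period: 1,552.83 × 1.17 = 1816.8111.
Second-period multiplier: 799.40 ÷ 1816.8111 ≈ 0.44.
That is a change of -56.0%.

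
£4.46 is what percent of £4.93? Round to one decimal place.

90.5%

£4.46 ÷ £4.93 ≈ 90.5%.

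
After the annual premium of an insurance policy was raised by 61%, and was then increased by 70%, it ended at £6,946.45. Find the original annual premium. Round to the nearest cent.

The overall multiplier applied was 1.61 × 1.7 = 2.737.
So the original annual premium was £6,946.45 ÷ 2.737 ≈ £2,537.98.

£2,537.98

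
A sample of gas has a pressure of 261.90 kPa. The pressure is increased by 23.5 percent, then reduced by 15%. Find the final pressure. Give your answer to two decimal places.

After the 23.5% increase: 261.90 × 1.235 = 323.4465.
Apply the 15% decrease: 323.4465 × 0.85 = 274.929525 ≈ 274.93.

274.93 kPa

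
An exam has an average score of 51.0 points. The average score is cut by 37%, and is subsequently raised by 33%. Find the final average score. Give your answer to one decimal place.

42.7 points

Each change multiplies by a factor: 0.63 × 1.33 = 0.8379.
51.0 × 0.8379 = 42.7329 ≈ 42.7.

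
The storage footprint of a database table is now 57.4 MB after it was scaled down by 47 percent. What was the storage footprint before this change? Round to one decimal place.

108.3 MB

The overall multiplier applied was 0.53.
So the original storage footprint was 57.4 ÷ 0.53 ≈ 108.3 MB.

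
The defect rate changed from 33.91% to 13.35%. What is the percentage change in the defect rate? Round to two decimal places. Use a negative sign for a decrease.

The change is 13.35 − 33.91 = -20.56 percentage points.
Relative to the original 33.91%, that is -20.56 ÷ 33.91 ≈ -60.63%.

-60.63%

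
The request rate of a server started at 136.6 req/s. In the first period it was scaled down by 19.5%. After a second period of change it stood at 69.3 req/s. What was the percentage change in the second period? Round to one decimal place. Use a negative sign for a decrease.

After the first period: 136.6 × 0.805 = 109.963.
Second-period multiplier: 69.3 ÷ 109.963 ≈ 0.63021.
That is a change of -37.0%.

-37.0%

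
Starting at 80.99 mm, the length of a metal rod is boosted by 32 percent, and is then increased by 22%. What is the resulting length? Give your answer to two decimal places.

130.43 mm

Apply the 32% increase: 80.99 × 1.32 = 106.9068.
22% increase: 106.9068 × 1.22 = 130.426296 ≈ 130.43.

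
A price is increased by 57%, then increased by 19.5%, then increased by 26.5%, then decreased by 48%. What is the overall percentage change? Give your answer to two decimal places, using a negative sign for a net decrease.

23.41%

A 57% increase multiplies by 1.57.
Then a 19.5% increase: 1.57 × 1.195 = 1.87615.
Then a 26.5% increase: 1.87615 × 1.265 = 2.37332975.
Then a 48% decrease: 2.37332975 × 0.52 = 1.23413147.
Overall factor 1.23413147, i.e. 23.41%.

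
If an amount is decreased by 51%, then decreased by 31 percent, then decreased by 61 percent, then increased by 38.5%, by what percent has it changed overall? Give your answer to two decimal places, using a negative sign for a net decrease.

A 51% decrease multiplies by 0.49.
Then a 31% decrease: 0.49 × 0.69 = 0.3381.
Then a 61% decrease: 0.3381 × 0.39 = 0.131859.
Then a 38.5% increase: 0.131859 × 1.385 = 0.182624715.
Overall factor 0.182624715, i.e. -81.74%.

-81.74%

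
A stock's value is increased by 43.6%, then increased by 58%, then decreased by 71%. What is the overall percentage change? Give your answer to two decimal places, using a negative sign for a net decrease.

The combined multiplier is 1.436 × 1.58 × 0.29 = 0.6579752.
That corresponds to a decrease of 34.20%.

-34.20%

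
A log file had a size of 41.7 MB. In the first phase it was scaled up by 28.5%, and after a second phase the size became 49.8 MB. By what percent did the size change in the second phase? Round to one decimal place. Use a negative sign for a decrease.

After the first phase: 41.7 × 1.285 = 53.5845.
Second-phase multiplier: 49.8 ÷ 53.5845 ≈ 0.92937.
That is a change of -7.1%.

-7.1%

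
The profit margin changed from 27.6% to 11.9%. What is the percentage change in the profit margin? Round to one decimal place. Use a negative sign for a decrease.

-56.9%

The change is 11.9 − 27.6 = -15.7 percentage points.
Relative to the original 27.6%, that is -15.7 ÷ 27.6 ≈ -56.9%.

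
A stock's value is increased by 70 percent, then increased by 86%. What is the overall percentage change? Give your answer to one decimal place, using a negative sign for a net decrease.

The combined multiplier is 1.7 × 1.86 = 3.162.
That corresponds to an increase of 216.2%.

216.2%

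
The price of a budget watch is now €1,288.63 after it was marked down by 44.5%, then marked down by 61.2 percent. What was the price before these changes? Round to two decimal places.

€5,984.16

The overall multiplier applied was 0.555 × 0.388 = 0.21534.
So the original price was €1,288.63 ÷ 0.21534 ≈ €5,984.16.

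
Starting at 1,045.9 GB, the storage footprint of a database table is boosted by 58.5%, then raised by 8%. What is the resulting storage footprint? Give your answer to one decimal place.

Each change multiplies by a factor: 1.585 × 1.08 = 1.7118.
1,045.9 × 1.7118 = 1790.37162 ≈ 1,790.4.

1,790.4 GB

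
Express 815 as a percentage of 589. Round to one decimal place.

138.4%

815 ÷ 589 ≈ 138.4%.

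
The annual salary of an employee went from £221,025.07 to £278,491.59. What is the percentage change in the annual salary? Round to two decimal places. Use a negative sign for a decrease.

Change: £278,491.59 − £221,025.07 = £57,466.52.
Relative to the original: £57,466.52 ÷ £221,025.07 ≈ 26.00%.

26.00%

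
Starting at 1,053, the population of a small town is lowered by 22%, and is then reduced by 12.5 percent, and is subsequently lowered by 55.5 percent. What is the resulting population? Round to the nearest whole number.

320

Each change multiplies by a factor: 0.78 × 0.875 × 0.445 = 0.3037125.
1,053 × 0.3037125 = 319.8092625 ≈ 320.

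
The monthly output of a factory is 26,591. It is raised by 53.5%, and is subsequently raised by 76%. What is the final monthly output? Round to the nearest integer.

Each change multiplies by a factor: 1.535 × 1.76 = 2.7016.
26,591 × 2.7016 = 71838.2456 ≈ 71,838.

71,838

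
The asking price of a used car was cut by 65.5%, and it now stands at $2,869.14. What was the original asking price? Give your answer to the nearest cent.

The overall multiplier applied was 0.345.
So the original asking price was $2,869.14 ÷ 0.345 ≈ $8,316.35.

$8,316.35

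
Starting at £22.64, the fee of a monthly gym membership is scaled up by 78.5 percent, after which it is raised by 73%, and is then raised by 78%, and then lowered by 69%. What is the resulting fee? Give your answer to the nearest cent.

£38.58

Apply the 78.5% increase: £22.64 × 1.785 = £40.4124.
Apply the 73% increase: £40.4124 × 1.73 = £69.913452.
Apply the 78% increase: £69.913452 × 1.78 = £124.44594456.
69% decrease: £124.44594456 × 0.31 = £38.5782428136 ≈ £38.58.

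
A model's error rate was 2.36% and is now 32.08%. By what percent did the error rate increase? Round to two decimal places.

1259.32%

The change is 32.08 − 2.36 = 29.72 percentage points.
Relative to the original 2.36%, that is 29.72 ÷ 2.36 ≈ 1259.32%.
So the error rate rose by 1259.32%.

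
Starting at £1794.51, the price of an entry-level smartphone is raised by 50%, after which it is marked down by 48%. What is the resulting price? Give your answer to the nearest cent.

£1399.72

After the 50% increase: £1794.51 × 1.5 = £2691.765.
After the 48% decrease: £2691.765 × 0.52 = £1399.7178 ≈ £1399.72.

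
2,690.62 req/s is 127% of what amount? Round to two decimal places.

2,118.60 req/s

2,690.62 req/s ÷ 1.27 ≈ 2,118.60 req/s.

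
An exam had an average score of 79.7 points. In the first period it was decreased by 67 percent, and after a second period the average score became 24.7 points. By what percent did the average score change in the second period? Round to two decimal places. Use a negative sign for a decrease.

After the first period: 79.7 × 0.33 = 26.301.
Second-period multiplier: 24.7 ÷ 26.301 ≈ 0.939128.
That is a change of -6.09%.

-6.09%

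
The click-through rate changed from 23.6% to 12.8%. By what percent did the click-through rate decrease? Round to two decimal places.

The change is 12.8 − 23.6 = -10.8 percentage points.
Relative to the original 23.6%, that is -10.8 ÷ 23.6 ≈ -45.76%.
So the click-through rate fell by 45.76%.

45.76%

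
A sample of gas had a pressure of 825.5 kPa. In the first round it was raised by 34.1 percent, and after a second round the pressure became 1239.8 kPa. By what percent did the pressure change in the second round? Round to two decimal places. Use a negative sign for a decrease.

After the first round: 825.5 × 1.341 = 1106.9955.
Second-round multiplier: 1239.8 ÷ 1106.9955 ≈ 1.119968.
That is a change of 12.00%.

12.00%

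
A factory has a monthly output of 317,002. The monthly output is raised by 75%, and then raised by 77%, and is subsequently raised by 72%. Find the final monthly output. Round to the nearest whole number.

1,688,892

75% increase: 317,002 × 1.75 = 554753.5.
77% increase: 554753.5 × 1.77 = 981913.695.
Apply the 72% increase: 981913.695 × 1.72 = 1688891.5554 ≈ 1,688,892.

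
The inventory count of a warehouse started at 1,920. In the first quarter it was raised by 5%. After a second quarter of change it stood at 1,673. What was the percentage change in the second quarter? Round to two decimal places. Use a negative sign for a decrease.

-17.01%

After the first quarter: 1,920 × 1.05 = 2016.
Second-quarter multiplier: 1,673 ÷ 2016 ≈ 0.829861.
That is a change of -17.01%.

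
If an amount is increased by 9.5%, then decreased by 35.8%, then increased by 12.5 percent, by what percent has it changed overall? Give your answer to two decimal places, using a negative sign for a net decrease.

The combined multiplier is 1.095 × 0.642 × 1.125 = 0.79086375.
That corresponds to a decrease of 20.91%.

-20.91%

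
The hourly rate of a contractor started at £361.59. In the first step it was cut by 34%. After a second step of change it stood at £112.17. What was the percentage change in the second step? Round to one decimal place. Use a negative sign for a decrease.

-53.0%

After the first step: £361.59 × 0.66 = £238.6494.
Second-step multiplier: £112.17 ÷ £238.6494 ≈ 0.47002.
That is a change of -53.0%.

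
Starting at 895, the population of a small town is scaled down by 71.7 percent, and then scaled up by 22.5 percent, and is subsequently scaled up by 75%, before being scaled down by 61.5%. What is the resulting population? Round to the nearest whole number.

Apply the 71.7% decrease: 895 × 0.283 = 253.285.
Apply the 22.5% increase: 253.285 × 1.225 = 310.274125.
Apply the 75% increase: 310.274125 × 1.75 = 542.97971875.
Apply the 61.5% decrease: 542.97971875 × 0.385 = 209.04719171875 ≈ 209.

209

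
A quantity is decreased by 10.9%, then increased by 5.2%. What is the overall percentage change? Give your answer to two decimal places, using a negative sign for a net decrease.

-6.27%

The combined multiplier is 0.891 × 1.052 = 0.937332.
That corresponds to a decrease of 6.27%.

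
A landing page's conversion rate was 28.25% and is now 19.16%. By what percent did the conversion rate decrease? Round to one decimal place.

The change is 19.16 − 28.25 = -9.09 percentage points.
Relative to the original 28.25%, that is -9.09 ÷ 28.25 ≈ -32.2%.
So the conversion rate fell by 32.2%.

32.2%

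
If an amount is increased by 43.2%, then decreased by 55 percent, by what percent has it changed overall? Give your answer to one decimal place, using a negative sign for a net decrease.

-35.6%

The combined multiplier is 1.432 × 0.45 = 0.6444.
That corresponds to a decrease of 35.6%.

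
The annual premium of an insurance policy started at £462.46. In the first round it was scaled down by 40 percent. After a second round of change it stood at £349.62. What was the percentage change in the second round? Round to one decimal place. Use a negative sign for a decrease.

26.0%

After the first round: £462.46 × 0.6 = £277.476.
Second-round multiplier: £349.62 ÷ £277.476 ≈ 1.26.
That is a change of 26.0%.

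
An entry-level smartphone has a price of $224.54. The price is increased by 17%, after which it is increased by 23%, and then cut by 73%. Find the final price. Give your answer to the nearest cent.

$87.25

Each change multiplies by a factor: 1.17 × 1.23 × 0.27 = 0.388557.
$224.54 × 0.388557 = $87.24658878 ≈ $87.25.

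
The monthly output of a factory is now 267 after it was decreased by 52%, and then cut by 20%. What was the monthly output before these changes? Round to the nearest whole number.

695

The overall multiplier applied was 0.48 × 0.8 = 0.384.
So the original monthly output was 267 ÷ 0.384 ≈ 695.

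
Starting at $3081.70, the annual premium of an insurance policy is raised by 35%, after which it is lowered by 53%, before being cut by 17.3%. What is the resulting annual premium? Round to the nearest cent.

$1617.07

After the 35% increase: $3081.70 × 1.35 = $4160.295.
Apply the 53% decrease: $4160.295 × 0.47 = $1955.33865.
17.3% decrease: $1955.33865 × 0.827 = $1617.06506355 ≈ $1617.07.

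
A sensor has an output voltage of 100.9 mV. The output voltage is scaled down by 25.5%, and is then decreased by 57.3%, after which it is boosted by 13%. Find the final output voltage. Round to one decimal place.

After the 25.5% decrease: 100.9 × 0.745 = 75.1705.
57.3% decrease: 75.1705 × 0.427 = 32.0978035.
Apply the 13% increase: 32.0978035 × 1.13 = 36.270517955 ≈ 36.3.

36.3 mV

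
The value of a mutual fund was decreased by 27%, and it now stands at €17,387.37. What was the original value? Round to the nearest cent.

The overall multiplier applied was 0.73.
So the original value was €17,387.37 ÷ 0.73 ≈ €23,818.32.

€23,818.32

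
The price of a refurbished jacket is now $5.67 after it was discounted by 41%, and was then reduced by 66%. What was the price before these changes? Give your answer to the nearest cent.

$28.27

Undoing the 66% decrease: $5.67 ÷ 0.34 ≈ $16.676471.
Undoing the 41% decrease: $16.676471 ÷ 0.59 ≈ $28.27.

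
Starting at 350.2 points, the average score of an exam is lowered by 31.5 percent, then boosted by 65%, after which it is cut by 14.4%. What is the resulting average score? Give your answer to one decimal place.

Apply the 31.5% decrease: 350.2 × 0.685 = 239.887.
Apply the 65% increase: 239.887 × 1.65 = 395.81355.
Apply the 14.4% decrease: 395.81355 × 0.856 = 338.8163988 ≈ 338.8.

338.8 points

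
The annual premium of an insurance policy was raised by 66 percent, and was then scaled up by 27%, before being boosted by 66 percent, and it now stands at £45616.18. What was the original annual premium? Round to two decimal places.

The overall multiplier applied was 1.66 × 1.27 × 1.66 = 3.499612.
So the original annual premium was £45616.18 ÷ 3.499612 ≈ £13034.64.

£13034.64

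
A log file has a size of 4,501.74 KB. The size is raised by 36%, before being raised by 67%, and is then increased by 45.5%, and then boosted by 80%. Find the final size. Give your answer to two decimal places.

26,777.58 KB

Each change multiplies by a factor: 1.36 × 1.67 × 1.455 × 1.8 = 5.9482728.
4,501.74 × 5.9482728 = 26777.577594672 ≈ 26,777.58.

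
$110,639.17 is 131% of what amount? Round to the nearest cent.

$84,457.38

$110,639.17 ÷ 1.31 ≈ $84,457.38.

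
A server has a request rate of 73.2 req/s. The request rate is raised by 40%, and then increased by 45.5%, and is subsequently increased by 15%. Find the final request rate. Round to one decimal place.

Apply the 40% increase: 73.2 × 1.4 = 102.48.
After the 45.5% increase: 102.48 × 1.455 = 149.1084.
Apply the 15% increase: 149.1084 × 1.15 = 171.47466 ≈ 171.5.

171.5 req/s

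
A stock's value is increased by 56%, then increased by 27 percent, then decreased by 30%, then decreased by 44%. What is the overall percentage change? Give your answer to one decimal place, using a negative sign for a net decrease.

-22.3%

A 56% increase multiplies by 1.56.
Then a 27% increase: 1.56 × 1.27 = 1.9812.
Then a 30% decrease: 1.9812 × 0.7 = 1.38684.
Then a 44% decrease: 1.38684 × 0.56 = 0.7766304.
Overall factor 0.7766304, i.e. -22.3%.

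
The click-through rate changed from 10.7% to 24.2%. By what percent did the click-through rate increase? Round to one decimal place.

126.2%

The change is 24.2 − 10.7 = 13.5 percentage points.
Relative to the original 10.7%, that is 13.5 ÷ 10.7 ≈ 126.2%.
So the click-through rate rose by 126.2%.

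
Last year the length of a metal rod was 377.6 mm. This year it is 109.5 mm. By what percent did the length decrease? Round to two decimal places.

71.00%

Change: 109.5 − 377.6 = -268.1.
Relative to the original: -268.1 ÷ 377.6 ≈ -71.00%.
So the length decreased by 71.00%.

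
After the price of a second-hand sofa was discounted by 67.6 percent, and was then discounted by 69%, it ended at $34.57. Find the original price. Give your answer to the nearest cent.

$344.19

Undoing the 69% decrease: $34.57 ÷ 0.31 ≈ $111.516129.
Undoing the 67.6% decrease: $111.516129 ÷ 0.324 ≈ $344.19.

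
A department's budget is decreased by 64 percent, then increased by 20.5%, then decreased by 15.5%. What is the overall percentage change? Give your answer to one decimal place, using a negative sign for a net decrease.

-63.3%

The combined multiplier is 0.36 × 1.205 × 0.845 = 0.366561.
That corresponds to a decrease of 63.3%.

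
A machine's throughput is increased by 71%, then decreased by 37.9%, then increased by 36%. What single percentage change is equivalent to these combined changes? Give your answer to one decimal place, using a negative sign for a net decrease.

44.4%

The combined multiplier is 1.71 × 0.621 × 1.36 = 1.4441976.
That corresponds to an increase of 44.4%.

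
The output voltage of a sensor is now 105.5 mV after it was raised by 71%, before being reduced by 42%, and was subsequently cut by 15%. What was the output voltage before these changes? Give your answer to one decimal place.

125.1 mV

Undoing the 15% decrease: 105.5 ÷ 0.85 ≈ 124.117647.
Undoing the 42% decrease: 124.117647 ÷ 0.58 ≈ 213.995943.
Undoing the 71% increase: 213.995943 ÷ 1.71 ≈ 125.1 mV.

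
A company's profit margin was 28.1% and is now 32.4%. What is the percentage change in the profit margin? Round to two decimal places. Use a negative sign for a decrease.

The change is 32.4 − 28.1 = 4.3 percentage points.
Relative to the original 28.1%, that is 4.3 ÷ 28.1 ≈ 15.30%.

15.30%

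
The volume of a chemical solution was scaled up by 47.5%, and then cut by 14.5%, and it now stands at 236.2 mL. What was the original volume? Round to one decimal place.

187.3 mL

Undoing the 14.5% decrease: 236.2 ÷ 0.855 ≈ 276.25731.
Undoing the 47.5% increase: 276.25731 ÷ 1.475 ≈ 187.3 mL.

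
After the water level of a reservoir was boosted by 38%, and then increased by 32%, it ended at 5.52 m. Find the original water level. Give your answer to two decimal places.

Undoing the 32% increase: 5.52 ÷ 1.32 ≈ 4.181818.
Undoing the 38% increase: 4.181818 ÷ 1.38 ≈ 3.03 m.

3.03 m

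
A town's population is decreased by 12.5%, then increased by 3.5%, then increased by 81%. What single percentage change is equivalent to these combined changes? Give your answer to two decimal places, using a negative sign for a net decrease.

A 12.5% decrease multiplies by 0.875.
Then a 3.5% increase: 0.875 × 1.035 = 0.905625.
Then an 81% increase: 0.905625 × 1.81 = 1.63918125.
Overall factor 1.63918125, i.e. 63.92%.

63.92%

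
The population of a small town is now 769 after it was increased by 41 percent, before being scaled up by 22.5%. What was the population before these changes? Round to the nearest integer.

445

The overall multiplier applied was 1.41 × 1.225 = 1.72725.
So the original population was 769 ÷ 1.72725 ≈ 445.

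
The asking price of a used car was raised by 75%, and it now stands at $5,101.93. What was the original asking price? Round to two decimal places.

$2,915.39

The overall multiplier applied was 1.75.
So the original asking price was $5,101.93 ÷ 1.75 ≈ $2,915.39.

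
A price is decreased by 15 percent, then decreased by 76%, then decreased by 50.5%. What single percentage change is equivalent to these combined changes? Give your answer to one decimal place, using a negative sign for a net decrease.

-89.9%

A 15% decrease multiplies by 0.85.
Then a 76% decrease: 0.85 × 0.24 = 0.204.
Then a 50.5% decrease: 0.204 × 0.495 = 0.10098.
Overall factor 0.10098, i.e. -89.9%.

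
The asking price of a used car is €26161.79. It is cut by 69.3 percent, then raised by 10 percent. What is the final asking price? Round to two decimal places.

€8834.84

Each change multiplies by a factor: 0.307 × 1.1 = 0.3377.
€26161.79 × 0.3377 = €8834.836483 ≈ €8834.84.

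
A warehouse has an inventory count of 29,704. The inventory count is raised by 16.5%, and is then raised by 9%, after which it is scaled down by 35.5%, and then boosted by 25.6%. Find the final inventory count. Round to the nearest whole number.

30,557

16.5% increase: 29,704 × 1.165 = 34605.16.
After the 9% increase: 34605.16 × 1.09 = 37719.6244.
After the 35.5% decrease: 37719.6244 × 0.645 = 24329.157738.
Apply the 25.6% increase: 24329.157738 × 1.256 = 30557.422118928 ≈ 30,557.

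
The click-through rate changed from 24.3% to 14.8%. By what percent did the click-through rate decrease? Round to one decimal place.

The change is 14.8 − 24.3 = -9.5 percentage points.
Relative to the original 24.3%, that is -9.5 ÷ 24.3 ≈ -39.1%.
So the click-through rate fell by 39.1%.

39.1%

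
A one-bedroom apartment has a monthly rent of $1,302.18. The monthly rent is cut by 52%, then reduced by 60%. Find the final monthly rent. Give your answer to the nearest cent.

$250.02

Each change multiplies by a factor: 0.48 × 0.4 = 0.192.
$1,302.18 × 0.192 = $250.01856 ≈ $250.02.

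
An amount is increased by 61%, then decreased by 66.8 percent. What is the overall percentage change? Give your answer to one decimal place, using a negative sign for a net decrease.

A 61% increase multiplies by 1.61.
Then a 66.8% decrease: 1.61 × 0.332 = 0.53452.
Overall factor 0.53452, i.e. -46.5%.

-46.5%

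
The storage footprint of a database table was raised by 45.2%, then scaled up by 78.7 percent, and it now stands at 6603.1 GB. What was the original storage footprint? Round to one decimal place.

Undoing the 78.7% increase: 6603.1 ÷ 1.787 ≈ 3695.075546.
Undoing the 45.2% increase: 3695.075546 ÷ 1.452 ≈ 2544.8 GB.

2544.8 GB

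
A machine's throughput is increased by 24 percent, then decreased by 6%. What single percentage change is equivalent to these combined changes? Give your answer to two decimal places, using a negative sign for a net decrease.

The combined multiplier is 1.24 × 0.94 = 1.1656.
That corresponds to an increase of 16.56%.

16.56%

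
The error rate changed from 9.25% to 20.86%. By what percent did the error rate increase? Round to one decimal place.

125.5%

The change is 20.86 − 9.25 = 11.61 percentage points.
Relative to the original 9.25%, that is 11.61 ÷ 9.25 ≈ 125.5%.
So the error rate rose by 125.5%.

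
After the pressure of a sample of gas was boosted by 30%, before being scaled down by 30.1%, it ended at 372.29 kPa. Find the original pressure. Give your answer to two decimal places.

409.70 kPa

The overall multiplier applied was 1.3 × 0.699 = 0.9087.
So the original pressure was 372.29 ÷ 0.9087 ≈ 409.70 kPa.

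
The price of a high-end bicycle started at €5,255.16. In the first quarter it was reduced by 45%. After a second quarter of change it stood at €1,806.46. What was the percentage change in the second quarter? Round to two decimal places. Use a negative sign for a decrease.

After the first quarter: €5,255.16 × 0.55 = €2890.338.
Second-quarter multiplier: €1,806.46 ÷ €2890.338 ≈ 0.625.
That is a change of -37.50%.

-37.50%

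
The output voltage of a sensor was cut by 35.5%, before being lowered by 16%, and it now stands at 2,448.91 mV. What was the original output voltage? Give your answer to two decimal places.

The overall multiplier applied was 0.645 × 0.84 = 0.5418.
So the original output voltage was 2,448.91 ÷ 0.5418 ≈ 4,519.95 mV.

4,519.95 mV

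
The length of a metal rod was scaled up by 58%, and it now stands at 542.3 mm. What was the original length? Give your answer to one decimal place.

The overall multiplier applied was 1.58.
So the original length was 542.3 ÷ 1.58 ≈ 343.2 mm.

343.2 mm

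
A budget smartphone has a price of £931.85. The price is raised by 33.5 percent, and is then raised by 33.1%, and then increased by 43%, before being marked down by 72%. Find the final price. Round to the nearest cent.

Each change multiplies by a factor: 1.335 × 1.331 × 1.43 × 0.28 = 0.711464754.
£931.85 × 0.711464754 = £662.9784310149 ≈ £662.98.

£662.98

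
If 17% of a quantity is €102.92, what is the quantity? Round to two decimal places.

€102.92 ÷ 0.17 ≈ €605.41.

€605.41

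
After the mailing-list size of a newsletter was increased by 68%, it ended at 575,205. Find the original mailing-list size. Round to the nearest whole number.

342,384

The overall multiplier applied was 1.68.
So the original mailing-list size was 575,205 ÷ 1.68 ≈ 342,384.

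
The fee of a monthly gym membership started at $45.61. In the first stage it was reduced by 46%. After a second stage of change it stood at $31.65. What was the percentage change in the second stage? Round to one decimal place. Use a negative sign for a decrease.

28.5%

After the first stage: $45.61 × 0.54 = $24.6294.
Second-stage multiplier: $31.65 ÷ $24.6294 ≈ 1.28505.
That is a change of 28.5%.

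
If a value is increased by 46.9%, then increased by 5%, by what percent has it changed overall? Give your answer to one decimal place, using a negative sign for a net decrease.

54.2%

A 46.9% increase multiplies by 1.469.
Then a 5% increase: 1.469 × 1.05 = 1.54245.
Overall factor 1.54245, i.e. 54.2%.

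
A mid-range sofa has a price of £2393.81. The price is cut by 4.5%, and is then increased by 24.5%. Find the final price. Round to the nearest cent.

4.5% decrease: £2393.81 × 0.955 = £2286.08855.
Apply the 24.5% increase: £2286.08855 × 1.245 = £2846.18024475 ≈ £2846.18.

£2846.18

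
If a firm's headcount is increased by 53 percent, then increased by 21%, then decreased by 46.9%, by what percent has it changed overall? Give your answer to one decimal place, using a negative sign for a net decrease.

-1.7%

A 53% increase multiplies by 1.53.
Then a 21% increase: 1.53 × 1.21 = 1.8513.
Then a 46.9% decrease: 1.8513 × 0.531 = 0.9830403.
Overall factor 0.9830403, i.e. -1.7%.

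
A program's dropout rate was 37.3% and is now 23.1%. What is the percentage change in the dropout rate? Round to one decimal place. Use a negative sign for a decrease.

-38.1%

The change is 23.1 − 37.3 = -14.2 percentage points.
Relative to the original 37.3%, that is -14.2 ÷ 37.3 ≈ -38.1%.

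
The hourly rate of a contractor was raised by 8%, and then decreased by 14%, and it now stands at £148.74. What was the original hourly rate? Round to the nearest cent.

Undoing the 14% decrease: £148.74 ÷ 0.86 ≈ £172.953488.
Undoing the 8% increase: £172.953488 ÷ 1.08 ≈ £160.14.

£160.14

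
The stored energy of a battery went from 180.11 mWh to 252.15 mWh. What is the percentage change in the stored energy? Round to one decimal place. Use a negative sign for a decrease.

40.0%

Change: 252.15 − 180.11 = 72.04.
Relative to the original: 72.04 ÷ 180.11 ≈ 40.0%.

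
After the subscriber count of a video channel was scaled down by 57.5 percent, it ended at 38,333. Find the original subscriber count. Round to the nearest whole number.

90,195

The overall multiplier applied was 0.425.
So the original subscriber count was 38,333 ÷ 0.425 ≈ 90,195.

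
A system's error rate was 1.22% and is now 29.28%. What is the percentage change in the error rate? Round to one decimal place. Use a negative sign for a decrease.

2300.0%

The change is 29.28 − 1.22 = 28.06 percentage points.
Relative to the original 1.22%, that is 28.06 ÷ 1.22 = 2300.0%.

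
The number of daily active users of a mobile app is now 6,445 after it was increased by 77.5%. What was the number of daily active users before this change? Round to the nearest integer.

The overall multiplier applied was 1.775.
So the original number of daily active users was 6,445 ÷ 1.775 ≈ 3,631.

3,631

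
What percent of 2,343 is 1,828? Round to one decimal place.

1,828 ÷ 2,343 ≈ 78.0%.

78.0%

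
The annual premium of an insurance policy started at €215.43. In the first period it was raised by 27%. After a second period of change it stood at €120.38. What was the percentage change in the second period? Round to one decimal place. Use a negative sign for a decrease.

After the first period: €215.43 × 1.27 = €273.5961.
Second-period multiplier: €120.38 ÷ €273.5961 ≈ 0.43999.
That is a change of -56.0%.

-56.0%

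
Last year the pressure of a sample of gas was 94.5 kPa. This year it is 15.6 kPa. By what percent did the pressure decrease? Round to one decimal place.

83.5%

Change: 15.6 − 94.5 = -78.9.
Relative to the original: -78.9 ÷ 94.5 ≈ -83.5%.
So the pressure decreased by 83.5%.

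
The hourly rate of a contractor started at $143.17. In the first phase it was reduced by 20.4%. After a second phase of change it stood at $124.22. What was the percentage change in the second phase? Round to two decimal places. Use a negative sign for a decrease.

After the first phase: $143.17 × 0.796 = $113.96332.
Second-phase multiplier: $124.22 ÷ $113.96332 ≈ 1.09.
That is a change of 9.00%.

9.00%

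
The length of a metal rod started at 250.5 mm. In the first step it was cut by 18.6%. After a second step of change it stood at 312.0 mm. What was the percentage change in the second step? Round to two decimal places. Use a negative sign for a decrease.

After the first step: 250.5 × 0.814 = 203.907.
Second-step multiplier: 312.0 ÷ 203.907 ≈ 1.530109.
That is a change of 53.01%.

53.01%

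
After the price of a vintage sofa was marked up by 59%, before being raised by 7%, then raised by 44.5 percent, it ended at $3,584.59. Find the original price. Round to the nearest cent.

$1,458.11

Undoing the 44.5% increase: $3,584.59 ÷ 1.445 ≈ $2480.685121.
Undoing the 7% increase: $2480.685121 ÷ 1.07 ≈ $2318.397309.
Undoing the 59% increase: $2318.397309 ÷ 1.59 ≈ $1,458.11.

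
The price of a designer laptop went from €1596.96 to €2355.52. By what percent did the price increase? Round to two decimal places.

Change: €2355.52 − €1596.96 = €758.56.
Relative to the original: €758.56 ÷ €1596.96 ≈ 47.50%.
So the price increased by 47.50%.

47.50%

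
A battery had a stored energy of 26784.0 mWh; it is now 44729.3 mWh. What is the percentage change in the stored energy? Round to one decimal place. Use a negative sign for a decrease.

67.0%

Change: 44729.3 − 26784.0 = 17945.3.
Relative to the original: 17945.3 ÷ 26784.0 ≈ 67.0%.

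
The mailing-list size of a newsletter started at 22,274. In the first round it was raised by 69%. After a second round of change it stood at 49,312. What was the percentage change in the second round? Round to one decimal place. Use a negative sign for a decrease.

31.0%

After the first round: 22,274 × 1.69 = 37643.06.
Second-round multiplier: 49,312 ÷ 37643.06 ≈ 1.30999.
That is a change of 31.0%.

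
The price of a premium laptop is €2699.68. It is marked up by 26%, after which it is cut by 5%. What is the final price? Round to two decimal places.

€3231.52

Each change multiplies by a factor: 1.26 × 0.95 = 1.197.
€2699.68 × 1.197 = €3231.51696 ≈ €3231.52.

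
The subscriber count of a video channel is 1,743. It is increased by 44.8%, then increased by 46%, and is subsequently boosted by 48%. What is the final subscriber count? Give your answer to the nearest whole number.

5,454

Apply the 44.8% increase: 1,743 × 1.448 = 2523.864.
Apply the 46% increase: 2523.864 × 1.46 = 3684.84144.
After the 48% increase: 3684.84144 × 1.48 = 5453.5653312 ≈ 5,454.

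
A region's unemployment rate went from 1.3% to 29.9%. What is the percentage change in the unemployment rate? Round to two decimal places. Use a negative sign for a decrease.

2200.00%

The change is 29.9 − 1.3 = 28.6 percentage points.
Relative to the original 1.3%, that is 28.6 ÷ 1.3 = 2200.00%.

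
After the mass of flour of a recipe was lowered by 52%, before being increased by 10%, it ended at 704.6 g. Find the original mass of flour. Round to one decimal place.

The overall multiplier applied was 0.48 × 1.1 = 0.528.
So the original mass of flour was 704.6 ÷ 0.528 ≈ 1,334.5 g.

1,334.5 g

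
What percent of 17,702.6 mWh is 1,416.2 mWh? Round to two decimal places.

1,416.2 mWh ÷ 17,702.6 mWh ≈ 8.00%.

8.00%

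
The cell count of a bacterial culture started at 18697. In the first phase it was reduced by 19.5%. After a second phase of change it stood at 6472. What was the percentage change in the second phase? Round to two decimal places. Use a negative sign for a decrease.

After the first phase: 18697 × 0.805 = 15051.085.
Second-phase multiplier: 6472 ÷ 15051.085 ≈ 0.430002.
That is a change of -57.00%.

-57.00%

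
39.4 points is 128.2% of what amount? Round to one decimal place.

39.4 points ÷ 1.282 ≈ 30.7 points.

30.7 points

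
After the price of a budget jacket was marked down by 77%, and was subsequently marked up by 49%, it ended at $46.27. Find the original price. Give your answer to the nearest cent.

$135.02

The overall multiplier applied was 0.23 × 1.49 = 0.3427.
So the original price was $46.27 ÷ 0.3427 ≈ $135.02.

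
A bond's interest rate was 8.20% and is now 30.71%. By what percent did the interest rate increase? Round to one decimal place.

The change is 30.71 − 8.20 = 22.51 percentage points.
Relative to the original 8.20%, that is 22.51 ÷ 8.20 ≈ 274.5%.
So the interest rate rose by 274.5%.

274.5%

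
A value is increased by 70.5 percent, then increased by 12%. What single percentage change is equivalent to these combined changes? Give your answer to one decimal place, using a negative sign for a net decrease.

A 70.5% increase multiplies by 1.705.
Then a 12% increase: 1.705 × 1.12 = 1.9096.
Overall factor 1.9096, i.e. 91.0%.

91.0%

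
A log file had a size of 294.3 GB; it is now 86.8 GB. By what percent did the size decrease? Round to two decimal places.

Change: 86.8 − 294.3 = -207.5.
Relative to the original: -207.5 ÷ 294.3 ≈ -70.51%.
So the size decreased by 70.51%.

70.51%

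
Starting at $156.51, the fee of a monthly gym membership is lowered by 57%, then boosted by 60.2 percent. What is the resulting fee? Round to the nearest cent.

$107.81

Each change multiplies by a factor: 0.43 × 1.602 = 0.68886.
$156.51 × 0.68886 = $107.8134786 ≈ $107.81.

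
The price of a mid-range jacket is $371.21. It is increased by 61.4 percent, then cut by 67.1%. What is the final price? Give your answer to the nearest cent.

Each change multiplies by a factor: 1.614 × 0.329 = 0.531006.
$371.21 × 0.531006 = $197.11473726 ≈ $197.11.

$197.11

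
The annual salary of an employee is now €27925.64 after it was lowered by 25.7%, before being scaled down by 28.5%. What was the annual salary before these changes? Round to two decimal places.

€52566.41

Undoing the 28.5% decrease: €27925.64 ÷ 0.715 ≈ €39056.839161.
Undoing the 25.7% decrease: €39056.839161 ÷ 0.743 ≈ €52566.41.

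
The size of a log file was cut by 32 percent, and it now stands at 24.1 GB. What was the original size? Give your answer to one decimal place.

35.4 GB

The overall multiplier applied was 0.68.
So the original size was 24.1 ÷ 0.68 ≈ 35.4 GB.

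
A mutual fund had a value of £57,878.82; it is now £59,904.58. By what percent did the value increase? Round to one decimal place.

Change: £59,904.58 − £57,878.82 = £2,025.76.
Relative to the original: £2,025.76 ÷ £57,878.82 ≈ 3.5%.
So the value increased by 3.5%.

3.5%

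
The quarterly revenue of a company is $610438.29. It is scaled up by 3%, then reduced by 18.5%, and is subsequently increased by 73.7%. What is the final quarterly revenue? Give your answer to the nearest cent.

3% increase: $610438.29 × 1.03 = $628751.4387.
Apply the 18.5% decrease: $628751.4387 × 0.815 = $512432.4225405.
After the 73.7% increase: $512432.4225405 × 1.737 = $890095.1179528485 ≈ $890095.12.

$890095.12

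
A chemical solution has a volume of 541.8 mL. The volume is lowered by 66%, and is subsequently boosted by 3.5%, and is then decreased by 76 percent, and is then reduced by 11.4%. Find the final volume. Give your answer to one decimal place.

Apply the 66% decrease: 541.8 × 0.34 = 184.212.
After the 3.5% increase: 184.212 × 1.035 = 190.65942.
After the 76% decrease: 190.65942 × 0.24 = 45.7582608.
After the 11.4% decrease: 45.7582608 × 0.886 = 40.5418190688 ≈ 40.5.

40.5 mL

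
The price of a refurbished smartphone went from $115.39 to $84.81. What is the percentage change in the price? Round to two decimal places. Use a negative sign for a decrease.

-26.50%

Change: $84.81 − $115.39 = -$30.58.
Relative to the original: -$30.58 ÷ $115.39 ≈ -26.50%.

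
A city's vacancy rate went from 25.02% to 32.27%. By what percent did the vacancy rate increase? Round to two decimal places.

28.98%

The change is 32.27 − 25.02 = 7.25 percentage points.
Relative to the original 25.02%, that is 7.25 ÷ 25.02 ≈ 28.98%.
So the vacancy rate rose by 28.98%.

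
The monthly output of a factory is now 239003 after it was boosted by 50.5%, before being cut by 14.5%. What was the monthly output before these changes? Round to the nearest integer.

185738

Undoing the 14.5% decrease: 239003 ÷ 0.855 ≈ 279535.672515.
Undoing the 50.5% increase: 279535.672515 ÷ 1.505 ≈ 185738.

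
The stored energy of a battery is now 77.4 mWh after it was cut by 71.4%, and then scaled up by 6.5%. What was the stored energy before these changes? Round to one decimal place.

254.1 mWh

The overall multiplier applied was 0.286 × 1.065 = 0.30459.
So the original stored energy was 77.4 ÷ 0.30459 ≈ 254.1 mWh.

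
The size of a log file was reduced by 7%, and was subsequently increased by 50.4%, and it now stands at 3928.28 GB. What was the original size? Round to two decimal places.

The overall multiplier applied was 0.93 × 1.504 = 1.39872.
So the original size was 3928.28 ÷ 1.39872 ≈ 2808.48 GB.

2808.48 GB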